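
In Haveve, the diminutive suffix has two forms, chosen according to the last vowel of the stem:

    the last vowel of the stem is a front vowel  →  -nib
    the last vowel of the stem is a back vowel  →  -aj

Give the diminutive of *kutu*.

kutuaj

Since the last vowel of *kutu* is /u/ (a back vowel), it takes -aj, giving *kutuaj*.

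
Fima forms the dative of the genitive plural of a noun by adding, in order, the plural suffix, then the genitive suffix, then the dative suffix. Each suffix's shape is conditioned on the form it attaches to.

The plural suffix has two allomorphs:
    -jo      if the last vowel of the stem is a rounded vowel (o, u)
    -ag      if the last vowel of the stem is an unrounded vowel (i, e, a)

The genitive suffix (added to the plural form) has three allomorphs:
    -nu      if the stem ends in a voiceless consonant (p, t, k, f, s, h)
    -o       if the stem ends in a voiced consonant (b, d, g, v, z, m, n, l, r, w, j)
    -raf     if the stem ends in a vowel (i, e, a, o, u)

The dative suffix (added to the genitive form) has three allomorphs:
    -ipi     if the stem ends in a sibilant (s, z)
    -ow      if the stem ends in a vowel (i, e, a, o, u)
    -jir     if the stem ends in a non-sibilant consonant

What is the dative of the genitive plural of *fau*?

faujorafjir

The last vowel of *fau* is /u/, which is a rounded vowel, so the plural suffix is -jo, giving *faujo*.
The plural form *faujo* — final sound /o/ (a vowel) → -raf → *faujoraf*.
The genitive form *faujoraf* — final sound /f/ (a non-sibilant consonant) → -jir → *faujorafjir*.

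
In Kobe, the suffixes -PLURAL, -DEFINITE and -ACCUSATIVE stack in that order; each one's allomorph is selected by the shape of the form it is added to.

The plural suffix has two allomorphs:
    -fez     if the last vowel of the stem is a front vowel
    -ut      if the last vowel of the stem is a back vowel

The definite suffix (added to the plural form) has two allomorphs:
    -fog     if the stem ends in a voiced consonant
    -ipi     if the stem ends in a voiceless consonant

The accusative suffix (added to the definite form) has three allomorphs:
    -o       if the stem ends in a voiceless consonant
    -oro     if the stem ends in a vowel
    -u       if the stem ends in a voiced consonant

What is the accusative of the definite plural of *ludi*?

ludifezfogu

Since the last vowel of *ludi* is /i/ (a front vowel), it takes -fez, giving *ludifez*.
The plural form *ludifez*: final consonant = /z/, voiced → -fog → *ludifezfog*.
The definite form *ludifezfog* — final sound /g/ (a voiced consonant) → -u → *ludifezfogu*.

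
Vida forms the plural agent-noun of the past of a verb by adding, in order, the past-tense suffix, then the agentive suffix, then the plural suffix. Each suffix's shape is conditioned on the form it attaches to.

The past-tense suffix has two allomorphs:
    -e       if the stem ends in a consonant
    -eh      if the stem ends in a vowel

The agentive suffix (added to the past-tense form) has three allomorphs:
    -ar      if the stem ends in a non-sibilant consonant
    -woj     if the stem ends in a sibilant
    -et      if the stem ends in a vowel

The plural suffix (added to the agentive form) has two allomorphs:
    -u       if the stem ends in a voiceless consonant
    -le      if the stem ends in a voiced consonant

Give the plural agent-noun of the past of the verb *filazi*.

The final sound of *filazi* is /i/, which is a vowel, so the past-tense suffix is -eh, giving *filazieh*.
The final sound of the past-tense form *filazieh* is /h/, which is a non-sibilant consonant, so the agentive suffix is -ar, giving *filaziehar*.
The final consonant of the agentive form *filaziehar* is /r/, which is voiced, so the plural suffix is -le, giving *filazieharle*.

filazieharle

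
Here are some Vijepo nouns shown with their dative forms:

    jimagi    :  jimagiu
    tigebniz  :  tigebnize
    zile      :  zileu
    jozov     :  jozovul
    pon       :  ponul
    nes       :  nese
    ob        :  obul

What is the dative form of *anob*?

anobul

The pattern is sibilance of the final sound: -e when the stem ends in a sibilant (*tigebniz*, *nes*); -ul when the stem ends in a non-sibilant consonant (*jozov*, *pon*, *ob*); -u when the stem ends in a vowel (*jimagi*, *zile*).
*anob*: final sound = /b/, a non-sibilant consonant → -ul → *anobul*.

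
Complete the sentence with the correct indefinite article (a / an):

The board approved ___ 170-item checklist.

The indefinite article is chosen by the initial *sound* of the following word, not its spelling.
The number *170* is spoken "one hundred …", beginning with /wʌn/ — a consonant sound.
So the article is *a*: The board approved a 170-item checklist.

a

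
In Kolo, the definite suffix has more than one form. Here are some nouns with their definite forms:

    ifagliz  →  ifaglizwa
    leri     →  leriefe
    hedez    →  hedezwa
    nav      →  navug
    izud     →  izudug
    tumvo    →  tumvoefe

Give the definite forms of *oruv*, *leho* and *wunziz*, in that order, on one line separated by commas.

oruvug, lehoefe, wunzizwa

Looking at the final sound of each stem: -wa when the stem ends in a sibilant (*ifagliz*, *hedez*); -ug when the stem ends in a non-sibilant consonant (*nav*, *izud*); -efe when the stem ends in a vowel (*leri*, *tumvo*).
*oruv*: final sound = /v/, a non-sibilant consonant → -ug → *oruvug*.
*leho*: final sound = /o/, a vowel → -efe → *lehoefe*.
*wunziz* — final sound /z/ (a sibilant) → -wa → *wunzizwa*.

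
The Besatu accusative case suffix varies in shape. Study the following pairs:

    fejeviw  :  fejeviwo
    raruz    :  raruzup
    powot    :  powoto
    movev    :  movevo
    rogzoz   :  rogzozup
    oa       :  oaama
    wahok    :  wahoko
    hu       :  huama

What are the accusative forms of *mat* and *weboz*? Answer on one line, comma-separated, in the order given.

Looking at the final sound of each stem: -up when the stem ends in a sibilant (*raruz*, *rogzoz*); -o when the stem ends in a non-sibilant consonant (*fejeviw*, *powot*, *movev*, *wahok*); -ama when the stem ends in a vowel (*oa*, *hu*).
*mat*: final sound = /t/, a non-sibilant consonant → -o → *mato*.
The final sound of *weboz* is /z/, which is a sibilant, so the suffix is -up, giving *webozup*.

mato, webozup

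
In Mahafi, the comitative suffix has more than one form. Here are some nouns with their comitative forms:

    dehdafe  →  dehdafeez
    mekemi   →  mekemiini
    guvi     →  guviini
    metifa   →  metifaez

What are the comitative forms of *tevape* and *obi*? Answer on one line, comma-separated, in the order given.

The suffix is conditioned by the last vowel: -ini when the last vowel of the stem is a high vowel (*mekemi*, *guvi*); -ez when the last vowel of the stem is a non-high vowel (*dehdafe*, *metifa*).
*tevape*: last vowel = /e/, a non-high vowel → -ez → *tevapeez*.
*obi* — last vowel /i/ (a high vowel) → -ini → *obiini*.

tevapeez, obiini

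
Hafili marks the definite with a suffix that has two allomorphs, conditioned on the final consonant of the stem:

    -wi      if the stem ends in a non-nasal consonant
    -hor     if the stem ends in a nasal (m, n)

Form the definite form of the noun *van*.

vanhor

Since the final consonant of *van* is /n/ (a nasal), it takes -hor, giving *vanhor*.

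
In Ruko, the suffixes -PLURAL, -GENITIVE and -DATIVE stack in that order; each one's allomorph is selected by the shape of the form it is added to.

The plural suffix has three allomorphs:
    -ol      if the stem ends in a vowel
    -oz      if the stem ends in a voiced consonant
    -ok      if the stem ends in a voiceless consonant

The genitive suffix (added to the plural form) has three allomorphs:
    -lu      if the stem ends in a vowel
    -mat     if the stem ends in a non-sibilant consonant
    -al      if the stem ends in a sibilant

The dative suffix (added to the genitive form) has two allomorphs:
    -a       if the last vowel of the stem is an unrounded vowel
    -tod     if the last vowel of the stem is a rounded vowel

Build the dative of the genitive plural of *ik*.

*ik* — final sound /k/ (a voiceless consonant) → -ok → *ikok*.
The plural form *ikok* — final sound /k/ (a non-sibilant consonant) → -mat → *ikokmat*.
Since the last vowel of the genitive form *ikokmat* is /a/ (an unrounded vowel), it takes -a, giving *ikokmata*.

ikokmata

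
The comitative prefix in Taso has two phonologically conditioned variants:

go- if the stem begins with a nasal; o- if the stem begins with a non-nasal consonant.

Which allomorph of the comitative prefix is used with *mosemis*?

go-

The first consonant of *mosemis* is /m/, which is a nasal, so the prefix is go-.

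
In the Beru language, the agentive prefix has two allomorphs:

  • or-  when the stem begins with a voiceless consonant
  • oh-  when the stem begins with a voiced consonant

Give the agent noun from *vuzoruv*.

ohvuzoruv

*vuzoruv* — first consonant /v/ (voiced) → oh- → *ohvuzoruv*.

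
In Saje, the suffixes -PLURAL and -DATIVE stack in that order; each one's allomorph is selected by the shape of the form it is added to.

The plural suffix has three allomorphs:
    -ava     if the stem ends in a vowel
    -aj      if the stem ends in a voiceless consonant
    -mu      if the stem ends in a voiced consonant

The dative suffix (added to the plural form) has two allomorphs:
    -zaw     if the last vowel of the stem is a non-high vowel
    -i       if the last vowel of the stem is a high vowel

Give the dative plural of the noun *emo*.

The final sound of *emo* is /o/, which is a vowel, so the plural suffix is -ava, giving *emoava*.
The plural form *emoava* — last vowel /a/ (a non-high vowel) → -zaw → *emoavazaw*.

emoavazaw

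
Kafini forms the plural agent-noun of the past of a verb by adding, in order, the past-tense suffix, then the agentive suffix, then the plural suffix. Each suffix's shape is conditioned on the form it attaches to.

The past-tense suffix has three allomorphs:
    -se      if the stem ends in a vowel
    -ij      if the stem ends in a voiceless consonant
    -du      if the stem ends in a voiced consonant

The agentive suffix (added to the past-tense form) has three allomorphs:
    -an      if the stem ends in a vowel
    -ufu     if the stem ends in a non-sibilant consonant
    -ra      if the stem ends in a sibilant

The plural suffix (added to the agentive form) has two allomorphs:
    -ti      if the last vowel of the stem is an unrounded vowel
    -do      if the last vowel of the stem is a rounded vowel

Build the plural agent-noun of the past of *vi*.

viseanti

*vi* — final sound /i/ (a vowel) → -se → *vise*.
The past-tense form *vise*: final sound = /e/, a vowel → -an → *visean*.
The last vowel of the agentive form *visean* is /a/, which is an unrounded vowel, so the plural suffix is -ti, giving *viseanti*.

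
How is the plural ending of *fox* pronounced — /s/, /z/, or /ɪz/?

The stem *fox* ends in a sibilant (/s, z, ʃ, ʒ, tʃ, dʒ/).
The plural suffix surfaces as /ɪz/ after sibilants, /s/ after other voiceless consonants, and /z/ after other voiced sounds.
So the plural -s on *fox* is pronounced /ɪz/.

/ɪz/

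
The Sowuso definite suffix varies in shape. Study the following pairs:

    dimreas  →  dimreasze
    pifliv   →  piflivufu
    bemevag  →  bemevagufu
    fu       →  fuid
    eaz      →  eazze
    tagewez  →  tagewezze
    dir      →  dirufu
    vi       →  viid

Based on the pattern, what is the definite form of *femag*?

The alternation tracks the final sound of the stem — -ze when the stem ends in a sibilant (*dimreas*, *eaz*, *tagewez*); -ufu when the stem ends in a non-sibilant consonant (*pifliv*, *bemevag*, *dir*); -id when the stem ends in a vowel (*fu*, *vi*).
*femag* — final sound /g/ (a non-sibilant consonant) → -ufu → *femagufu*.

femagufu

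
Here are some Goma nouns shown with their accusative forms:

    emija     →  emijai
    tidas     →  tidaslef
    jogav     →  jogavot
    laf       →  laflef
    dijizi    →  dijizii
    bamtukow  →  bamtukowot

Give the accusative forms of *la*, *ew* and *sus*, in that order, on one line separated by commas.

lai, ewot, suslef

The suffix is conditioned by the final sound: -lef when the stem ends in a voiceless consonant (*tidas*, *laf*); -ot when the stem ends in a voiced consonant (*jogav*, *bamtukow*); -i when the stem ends in a vowel (*emija*, *dijizi*).
*la* — final sound /a/ (a vowel) → -i → *lai*.
*ew*: final sound = /w/, a voiced consonant → -ot → *ewot*.
*sus* — final sound /s/ (a voiceless consonant) → -lef → *suslef*.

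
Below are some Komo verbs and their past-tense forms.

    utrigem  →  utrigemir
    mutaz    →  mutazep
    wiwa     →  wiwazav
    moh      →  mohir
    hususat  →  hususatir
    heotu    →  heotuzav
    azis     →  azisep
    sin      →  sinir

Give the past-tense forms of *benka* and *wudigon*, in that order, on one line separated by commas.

The alternation tracks the final sound of the stem — -ep when the stem ends in a sibilant (*mutaz*, *azis*); -ir when the stem ends in a non-sibilant consonant (*utrigem*, *moh*, *hususat*, *sin*); -zav when the stem ends in a vowel (*wiwa*, *heotu*).
The final sound of *benka* is /a/, which is a vowel, so the suffix is -zav, giving *benkazav*.
The final sound of *wudigon* is /n/, which is a non-sibilant consonant, so the suffix is -ir, giving *wudigonir*.

benkazav, wudigonir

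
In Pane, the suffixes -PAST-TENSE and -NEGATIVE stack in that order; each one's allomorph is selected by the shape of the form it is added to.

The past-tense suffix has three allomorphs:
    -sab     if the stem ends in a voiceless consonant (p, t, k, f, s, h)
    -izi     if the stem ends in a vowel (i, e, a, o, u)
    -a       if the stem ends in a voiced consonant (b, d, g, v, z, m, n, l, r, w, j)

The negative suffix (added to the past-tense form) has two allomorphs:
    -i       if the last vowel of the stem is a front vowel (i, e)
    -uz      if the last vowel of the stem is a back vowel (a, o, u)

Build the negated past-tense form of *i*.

*i*: final sound = /i/, a vowel → -izi → *iizi*.
The past-tense form *iizi* — last vowel /i/ (a front vowel) → -i → *iizii*.

iizii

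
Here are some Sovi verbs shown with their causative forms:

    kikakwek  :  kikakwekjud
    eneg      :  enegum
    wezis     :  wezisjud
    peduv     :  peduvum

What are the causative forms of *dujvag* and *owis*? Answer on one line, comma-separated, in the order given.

dujvagum, owisjud

The pattern is voicing of the final consonant: -jud when the stem ends in a voiceless consonant (*kikakwek*, *wezis*); -um when the stem ends in a voiced consonant (*eneg*, *peduv*).
The final consonant of *dujvag* is /g/, which is voiced, so the suffix is -um, giving *dujvagum*.
Since the final consonant of *owis* is /s/ (voiceless), it takes -jud, giving *owisjud*.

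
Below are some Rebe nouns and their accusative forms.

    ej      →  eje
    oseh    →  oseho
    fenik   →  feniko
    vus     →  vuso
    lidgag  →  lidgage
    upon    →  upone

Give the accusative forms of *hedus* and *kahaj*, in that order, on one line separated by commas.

The alternation tracks the final consonant of the stem — -o when the stem ends in a voiceless consonant (*oseh*, *fenik*, *vus*); -e when the stem ends in a voiced consonant (*ej*, *lidgag*, *upon*).
Since the final consonant of *hedus* is /s/ (voiceless), it takes -o, giving *heduso*.
Since the final consonant of *kahaj* is /j/ (voiced), it takes -e, giving *kahaje*.

heduso, kahaje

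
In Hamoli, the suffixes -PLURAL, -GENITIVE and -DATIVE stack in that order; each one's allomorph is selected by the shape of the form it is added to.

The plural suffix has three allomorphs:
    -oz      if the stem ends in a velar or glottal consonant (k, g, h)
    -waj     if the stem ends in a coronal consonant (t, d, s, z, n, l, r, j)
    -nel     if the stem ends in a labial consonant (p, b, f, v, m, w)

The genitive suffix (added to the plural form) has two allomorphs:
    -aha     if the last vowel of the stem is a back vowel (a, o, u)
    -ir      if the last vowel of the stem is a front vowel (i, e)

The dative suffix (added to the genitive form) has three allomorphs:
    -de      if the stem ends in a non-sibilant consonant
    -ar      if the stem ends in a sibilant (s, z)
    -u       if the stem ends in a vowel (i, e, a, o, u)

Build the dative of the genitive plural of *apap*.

apapnelirde

Since the final consonant of *apap* is /p/ (labial), it takes -nel, giving *apapnel*.
The plural form *apapnel* — last vowel /e/ (a front vowel) → -ir → *apapnelir*.
The genitive form *apapnelir*: final sound = /r/, a non-sibilant consonant → -de → *apapnelirde*.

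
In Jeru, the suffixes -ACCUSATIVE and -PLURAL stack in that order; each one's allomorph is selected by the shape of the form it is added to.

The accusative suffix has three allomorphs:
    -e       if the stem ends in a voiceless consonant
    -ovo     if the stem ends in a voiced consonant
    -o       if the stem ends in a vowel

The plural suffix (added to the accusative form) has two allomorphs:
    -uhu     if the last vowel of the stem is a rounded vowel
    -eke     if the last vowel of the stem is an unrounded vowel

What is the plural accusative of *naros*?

*naros*: final sound = /s/, a voiceless consonant → -e → *narose*.
The accusative form *narose* — last vowel /e/ (an unrounded vowel) → -eke → *naroseeke*.

naroseeke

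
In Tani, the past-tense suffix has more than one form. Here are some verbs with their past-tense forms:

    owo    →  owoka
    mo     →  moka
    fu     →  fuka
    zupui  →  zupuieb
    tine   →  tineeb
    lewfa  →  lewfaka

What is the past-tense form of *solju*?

soljuka

The alternation tracks the last vowel of the stem — -eb when the last vowel of the stem is a front vowel (*zupui*, *tine*); -ka when the last vowel of the stem is a back vowel (*owo*, *mo*, *fu*, *lewfa*).
Since the last vowel of *solju* is /u/ (a back vowel), it takes -ka, giving *soljuka*.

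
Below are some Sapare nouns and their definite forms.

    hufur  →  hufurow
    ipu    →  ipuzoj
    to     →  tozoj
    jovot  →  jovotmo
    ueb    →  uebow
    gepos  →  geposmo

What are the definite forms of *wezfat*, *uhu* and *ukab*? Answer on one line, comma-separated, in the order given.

The alternation tracks the final sound of the stem — -mo when the stem ends in a voiceless consonant (*jovot*, *gepos*); -ow when the stem ends in a voiced consonant (*hufur*, *ueb*); -zoj when the stem ends in a vowel (*ipu*, *to*).
Since the final sound of *wezfat* is /t/ (a voiceless consonant), it takes -mo, giving *wezfatmo*.
*uhu*: final sound = /u/, a vowel → -zoj → *uhuzoj*.
*ukab*: final sound = /b/, a voiced consonant → -ow → *ukabow*.

wezfatmo, uhuzoj, ukabow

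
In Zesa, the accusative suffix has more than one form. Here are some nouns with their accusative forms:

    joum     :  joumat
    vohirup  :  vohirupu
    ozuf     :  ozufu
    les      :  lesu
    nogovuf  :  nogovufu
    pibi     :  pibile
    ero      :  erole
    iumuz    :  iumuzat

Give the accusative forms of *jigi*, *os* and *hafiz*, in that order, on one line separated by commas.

jigile, osu, hafizat

The suffix is conditioned by the final sound: -u when the stem ends in a voiceless consonant (*vohirup*, *ozuf*, *les*, *nogovuf*); -at when the stem ends in a voiced consonant (*joum*, *iumuz*); -le when the stem ends in a vowel (*pibi*, *ero*).
Since the final sound of *jigi* is /i/ (a vowel), it takes -le, giving *jigile*.
*os*: final sound = /s/, a voiceless consonant → -u → *osu*.
The final sound of *hafiz* is /z/, which is a voiced consonant, so the suffix is -at, giving *hafizat*.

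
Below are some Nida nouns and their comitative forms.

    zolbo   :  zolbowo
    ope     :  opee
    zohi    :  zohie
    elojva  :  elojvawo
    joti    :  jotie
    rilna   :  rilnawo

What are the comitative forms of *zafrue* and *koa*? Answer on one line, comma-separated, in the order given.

zafruee, koawo

Looking at the last vowel of each stem: -e when the last vowel of the stem is a front vowel (*ope*, *zohi*, *joti*); -wo when the last vowel of the stem is a back vowel (*zolbo*, *elojva*, *rilna*).
Since the last vowel of *zafrue* is /e/ (a front vowel), it takes -e, giving *zafruee*.
Since the last vowel of *koa* is /a/ (a back vowel), it takes -wo, giving *koawo*.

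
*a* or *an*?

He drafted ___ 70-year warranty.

The indefinite article is chosen by the initial *sound* of the following word, not its spelling.
The number *70* is spoken "seventy", beginning with /ˈsɛvənti/ — a consonant sound.
So the article is *a*: He drafted a 70-year warranty.

a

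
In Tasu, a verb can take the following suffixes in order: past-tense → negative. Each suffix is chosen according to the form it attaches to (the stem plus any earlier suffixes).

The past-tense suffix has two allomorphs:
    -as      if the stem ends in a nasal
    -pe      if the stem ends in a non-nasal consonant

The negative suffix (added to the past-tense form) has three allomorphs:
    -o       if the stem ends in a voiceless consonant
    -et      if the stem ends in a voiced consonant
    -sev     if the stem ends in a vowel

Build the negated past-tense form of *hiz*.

The final consonant of *hiz* is /z/, which is non-nasal, so the past-tense suffix is -pe, giving *hizpe*.
Since the final sound of the past-tense form *hizpe* is /e/ (a vowel), it takes -sev, giving *hizpesev*.

hizpesev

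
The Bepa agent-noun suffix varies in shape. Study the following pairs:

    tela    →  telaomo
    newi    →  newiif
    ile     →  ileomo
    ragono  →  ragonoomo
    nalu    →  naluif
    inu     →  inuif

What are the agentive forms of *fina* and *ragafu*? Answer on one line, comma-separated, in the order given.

finaomo, ragafuif

The alternation tracks the last vowel of the stem — -if when the last vowel of the stem is a high vowel (*newi*, *nalu*, *inu*); -omo when the last vowel of the stem is a non-high vowel (*tela*, *ile*, *ragono*).
Since the last vowel of *fina* is /a/ (a non-high vowel), it takes -omo, giving *finaomo*.
Since the last vowel of *ragafu* is /u/ (a high vowel), it takes -if, giving *ragafuif*.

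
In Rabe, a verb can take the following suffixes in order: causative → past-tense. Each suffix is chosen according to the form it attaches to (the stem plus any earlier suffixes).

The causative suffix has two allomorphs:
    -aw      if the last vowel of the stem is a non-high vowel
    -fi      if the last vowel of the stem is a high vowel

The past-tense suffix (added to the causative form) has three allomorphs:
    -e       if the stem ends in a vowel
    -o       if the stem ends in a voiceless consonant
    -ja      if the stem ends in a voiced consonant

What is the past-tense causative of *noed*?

noedawja

*noed*: last vowel = /e/, a non-high vowel → -aw → *noedaw*.
Since the final sound of the causative form *noedaw* is /w/ (a voiced consonant), it takes -ja, giving *noedawja*.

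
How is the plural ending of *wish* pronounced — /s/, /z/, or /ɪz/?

/ɪz/

The stem *wish* ends in a sibilant (/s, z, ʃ, ʒ, tʃ, dʒ/).
The plural suffix surfaces as /ɪz/ after sibilants, /s/ after other voiceless consonants, and /z/ after other voiced sounds.
So the plural -s on *wish* is pronounced /ɪz/.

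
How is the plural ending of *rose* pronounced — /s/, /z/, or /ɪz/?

/ɪz/

The stem *rose* ends in a sibilant (/s, z, ʃ, ʒ, tʃ, dʒ/).
The plural suffix surfaces as /ɪz/ after sibilants, /s/ after other voiceless consonants, and /z/ after other voiced sounds.
So the plural -s on *rose* is pronounced /ɪz/.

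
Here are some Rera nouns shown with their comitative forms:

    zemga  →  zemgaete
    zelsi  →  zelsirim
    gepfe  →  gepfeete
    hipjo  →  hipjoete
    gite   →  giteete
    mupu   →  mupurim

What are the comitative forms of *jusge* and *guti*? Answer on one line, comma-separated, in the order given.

The alternation tracks the last vowel of the stem — -rim when the last vowel of the stem is a high vowel (*zelsi*, *mupu*); -ete when the last vowel of the stem is a non-high vowel (*zemga*, *gepfe*, *hipjo*, *gite*).
Since the last vowel of *jusge* is /e/ (a non-high vowel), it takes -ete, giving *jusgeete*.
*guti* — last vowel /i/ (a high vowel) → -rim → *gutirim*.

jusgeete, gutirim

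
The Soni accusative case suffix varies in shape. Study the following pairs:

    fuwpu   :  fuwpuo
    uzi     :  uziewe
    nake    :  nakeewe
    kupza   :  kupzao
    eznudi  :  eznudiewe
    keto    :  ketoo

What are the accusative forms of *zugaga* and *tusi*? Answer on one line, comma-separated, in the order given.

zugagao, tusiewe

The suffix is conditioned by the last vowel: -ewe when the last vowel of the stem is a front vowel (*uzi*, *nake*, *eznudi*); -o when the last vowel of the stem is a back vowel (*fuwpu*, *kupza*, *keto*).
Since the last vowel of *zugaga* is /a/ (a back vowel), it takes -o, giving *zugagao*.
*tusi*: last vowel = /i/, a front vowel → -ewe → *tusiewe*.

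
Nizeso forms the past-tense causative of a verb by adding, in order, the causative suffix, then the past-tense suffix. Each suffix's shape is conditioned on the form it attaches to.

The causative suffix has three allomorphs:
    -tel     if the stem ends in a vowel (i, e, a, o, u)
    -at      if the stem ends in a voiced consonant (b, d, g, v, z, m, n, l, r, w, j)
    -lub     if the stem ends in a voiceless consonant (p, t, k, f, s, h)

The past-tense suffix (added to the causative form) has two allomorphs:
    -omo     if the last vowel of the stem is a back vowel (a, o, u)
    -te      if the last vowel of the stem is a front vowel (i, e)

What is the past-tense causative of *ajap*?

ajaplubomo

The final sound of *ajap* is /p/, which is a voiceless consonant, so the causative suffix is -lub, giving *ajaplub*.
The last vowel of the causative form *ajaplub* is /u/, which is a back vowel, so the past-tense suffix is -omo, giving *ajaplubomo*.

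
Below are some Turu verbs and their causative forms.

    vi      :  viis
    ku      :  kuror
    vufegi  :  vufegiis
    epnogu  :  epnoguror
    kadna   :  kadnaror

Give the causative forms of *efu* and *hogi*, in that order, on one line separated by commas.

The pattern is front/back vowel harmony: -is when the last vowel of the stem is a front vowel (*vi*, *vufegi*); -ror when the last vowel of the stem is a back vowel (*ku*, *epnogu*, *kadna*).
The last vowel of *efu* is /u/, which is a back vowel, so the suffix is -ror, giving *efuror*.
*hogi* — last vowel /i/ (a front vowel) → -is → *hogiis*.

efuror, hogiis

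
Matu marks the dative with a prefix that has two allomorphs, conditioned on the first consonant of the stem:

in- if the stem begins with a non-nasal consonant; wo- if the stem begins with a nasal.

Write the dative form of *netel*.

*netel* — first consonant /n/ (a nasal) → wo- → *wonetel*.

wonetel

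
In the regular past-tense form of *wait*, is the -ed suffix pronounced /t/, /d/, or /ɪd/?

The stem *wait* ends in /t/ or /d/.
The -ed suffix is realized as /ɪd/ after /t, d/; as /t/ after other voiceless consonants; and as /d/ after other voiced sounds.
So -ed on *wait* is pronounced /ɪd/.

/ɪd/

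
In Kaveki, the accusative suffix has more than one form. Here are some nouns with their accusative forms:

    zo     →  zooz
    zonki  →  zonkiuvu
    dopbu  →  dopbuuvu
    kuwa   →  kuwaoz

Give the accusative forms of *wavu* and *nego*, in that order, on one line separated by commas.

The suffix is conditioned by the last vowel: -uvu when the last vowel of the stem is a high vowel (*zonki*, *dopbu*); -oz when the last vowel of the stem is a non-high vowel (*zo*, *kuwa*).
Since the last vowel of *wavu* is /u/ (a high vowel), it takes -uvu, giving *wavuuvu*.
The last vowel of *nego* is /o/, which is a non-high vowel, so the suffix is -oz, giving *negooz*.

wavuuvu, negooz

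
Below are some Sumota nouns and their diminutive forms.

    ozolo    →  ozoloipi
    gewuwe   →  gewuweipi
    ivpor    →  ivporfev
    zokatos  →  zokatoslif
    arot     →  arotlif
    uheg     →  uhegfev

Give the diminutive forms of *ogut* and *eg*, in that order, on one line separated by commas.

ogutlif, egfev

The pattern is voicing of the final sound: -lif when the stem ends in a voiceless consonant (*zokatos*, *arot*); -fev when the stem ends in a voiced consonant (*ivpor*, *uheg*); -ipi when the stem ends in a vowel (*ozolo*, *gewuwe*).
The final sound of *ogut* is /t/, which is a voiceless consonant, so the suffix is -lif, giving *ogutlif*.
The final sound of *eg* is /g/, which is a voiced consonant, so the suffix is -fev, giving *egfev*.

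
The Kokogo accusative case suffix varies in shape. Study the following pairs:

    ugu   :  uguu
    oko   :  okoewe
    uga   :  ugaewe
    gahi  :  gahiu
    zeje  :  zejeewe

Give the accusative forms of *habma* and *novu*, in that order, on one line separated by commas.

habmaewe, novuu

The alternation tracks the last vowel of the stem — -u when the last vowel of the stem is a high vowel (*ugu*, *gahi*); -ewe when the last vowel of the stem is a non-high vowel (*oko*, *uga*, *zeje*).
*habma* — last vowel /a/ (a non-high vowel) → -ewe → *habmaewe*.
The last vowel of *novu* is /u/, which is a high vowel, so the suffix is -u, giving *novuu*.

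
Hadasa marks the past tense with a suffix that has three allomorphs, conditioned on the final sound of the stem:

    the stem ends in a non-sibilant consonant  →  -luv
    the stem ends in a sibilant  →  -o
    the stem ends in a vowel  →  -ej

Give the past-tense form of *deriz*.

*deriz* — final sound /z/ (a sibilant) → -o → *derizo*.

derizo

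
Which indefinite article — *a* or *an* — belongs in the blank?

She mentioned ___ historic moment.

The indefinite article is chosen by the initial *sound* of the following word, not its spelling.
*historic* begins with the sound /h/ (h is pronounced in standard usage) — a consonant sound.
So the article is *a*: She mentioned a historic moment.

a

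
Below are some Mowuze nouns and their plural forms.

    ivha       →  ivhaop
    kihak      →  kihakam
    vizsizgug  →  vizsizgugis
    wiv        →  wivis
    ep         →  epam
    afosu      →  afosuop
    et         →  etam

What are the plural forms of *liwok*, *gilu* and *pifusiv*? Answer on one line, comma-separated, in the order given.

liwokam, giluop, pifusivis

The pattern is voicing of the final sound: -am when the stem ends in a voiceless consonant (*kihak*, *ep*, *et*); -is when the stem ends in a voiced consonant (*vizsizgug*, *wiv*); -op when the stem ends in a vowel (*ivha*, *afosu*).
The final sound of *liwok* is /k/, which is a voiceless consonant, so the suffix is -am, giving *liwokam*.
*gilu*: final sound = /u/, a vowel → -op → *giluop*.
*pifusiv*: final sound = /v/, a voiced consonant → -is → *pifusivis*.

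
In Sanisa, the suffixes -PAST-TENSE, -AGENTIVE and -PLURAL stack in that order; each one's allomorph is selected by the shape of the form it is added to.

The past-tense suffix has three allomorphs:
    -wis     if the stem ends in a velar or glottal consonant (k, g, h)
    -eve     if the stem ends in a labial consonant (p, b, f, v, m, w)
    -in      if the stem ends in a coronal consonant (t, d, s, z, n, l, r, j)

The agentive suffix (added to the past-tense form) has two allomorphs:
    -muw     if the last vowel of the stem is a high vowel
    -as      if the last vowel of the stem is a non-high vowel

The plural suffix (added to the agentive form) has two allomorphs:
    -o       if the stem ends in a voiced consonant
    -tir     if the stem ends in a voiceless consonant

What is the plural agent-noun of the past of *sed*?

sedinmuwo

The final consonant of *sed* is /d/, which is coronal, so the past-tense suffix is -in, giving *sedin*.
The past-tense form *sedin* — last vowel /i/ (a high vowel) → -muw → *sedinmuw*.
Since the final consonant of the agentive form *sedinmuw* is /w/ (voiced), it takes -o, giving *sedinmuwo*.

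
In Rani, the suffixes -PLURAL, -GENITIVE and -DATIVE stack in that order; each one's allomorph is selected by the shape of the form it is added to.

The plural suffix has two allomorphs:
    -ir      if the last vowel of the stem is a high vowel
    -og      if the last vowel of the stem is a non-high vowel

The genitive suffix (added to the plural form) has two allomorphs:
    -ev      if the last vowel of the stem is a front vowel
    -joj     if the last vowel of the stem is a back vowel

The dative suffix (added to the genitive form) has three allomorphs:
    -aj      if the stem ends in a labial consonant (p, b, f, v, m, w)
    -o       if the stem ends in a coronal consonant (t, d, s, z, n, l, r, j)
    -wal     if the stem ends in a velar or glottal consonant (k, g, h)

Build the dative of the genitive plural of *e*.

eogjojo

*e*: last vowel = /e/, a non-high vowel → -og → *eog*.
The last vowel of the plural form *eog* is /o/, which is a back vowel, so the genitive suffix is -joj, giving *eogjoj*.
The genitive form *eogjoj* — final consonant /j/ (coronal) → -o → *eogjojo*.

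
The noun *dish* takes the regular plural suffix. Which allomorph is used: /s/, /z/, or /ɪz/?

/ɪz/

The stem *dish* ends in a sibilant (/s, z, ʃ, ʒ, tʃ, dʒ/).
The plural suffix surfaces as /ɪz/ after sibilants, /s/ after other voiceless consonants, and /z/ after other voiced sounds.
So the plural -s on *dish* is pronounced /ɪz/.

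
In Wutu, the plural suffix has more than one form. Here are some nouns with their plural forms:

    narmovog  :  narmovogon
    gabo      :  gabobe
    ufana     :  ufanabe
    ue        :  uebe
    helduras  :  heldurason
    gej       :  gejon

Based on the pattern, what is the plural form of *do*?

The suffix is conditioned by the final sound: -on when the stem ends in a consonant (*narmovog*, *helduras*, *gej*); -be when the stem ends in a vowel (*gabo*, *ufana*, *ue*).
*do*: final sound = /o/, a vowel → -be → *dobe*.

dobe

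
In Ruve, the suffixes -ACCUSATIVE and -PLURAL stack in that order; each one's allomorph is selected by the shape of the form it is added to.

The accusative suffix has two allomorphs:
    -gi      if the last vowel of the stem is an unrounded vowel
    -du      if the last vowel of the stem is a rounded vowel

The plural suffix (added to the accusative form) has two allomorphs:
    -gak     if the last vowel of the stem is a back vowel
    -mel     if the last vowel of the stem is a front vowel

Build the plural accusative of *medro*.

medrodugak

The last vowel of *medro* is /o/, which is a rounded vowel, so the accusative suffix is -du, giving *medrodu*.
The accusative form *medrodu*: last vowel = /u/, a back vowel → -gak → *medrodugak*.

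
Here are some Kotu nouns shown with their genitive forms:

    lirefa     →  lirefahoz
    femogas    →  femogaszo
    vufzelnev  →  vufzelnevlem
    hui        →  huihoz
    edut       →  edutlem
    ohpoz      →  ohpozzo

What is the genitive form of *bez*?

bezzo

Looking at the final sound of each stem: -zo when the stem ends in a sibilant (*femogas*, *ohpoz*); -lem when the stem ends in a non-sibilant consonant (*vufzelnev*, *edut*); -hoz when the stem ends in a vowel (*lirefa*, *hui*).
*bez* — final sound /z/ (a sibilant) → -zo → *bezzo*.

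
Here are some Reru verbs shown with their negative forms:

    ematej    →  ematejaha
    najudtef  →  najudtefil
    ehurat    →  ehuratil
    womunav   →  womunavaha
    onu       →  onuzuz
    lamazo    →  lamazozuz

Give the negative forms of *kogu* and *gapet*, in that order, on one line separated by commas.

koguzuz, gapetil

The suffix is conditioned by the final sound: -il when the stem ends in a voiceless consonant (*najudtef*, *ehurat*); -aha when the stem ends in a voiced consonant (*ematej*, *womunav*); -zuz when the stem ends in a vowel (*onu*, *lamazo*).
Since the final sound of *kogu* is /u/ (a vowel), it takes -zuz, giving *koguzuz*.
*gapet*: final sound = /t/, a voiceless consonant → -il → *gapetil*.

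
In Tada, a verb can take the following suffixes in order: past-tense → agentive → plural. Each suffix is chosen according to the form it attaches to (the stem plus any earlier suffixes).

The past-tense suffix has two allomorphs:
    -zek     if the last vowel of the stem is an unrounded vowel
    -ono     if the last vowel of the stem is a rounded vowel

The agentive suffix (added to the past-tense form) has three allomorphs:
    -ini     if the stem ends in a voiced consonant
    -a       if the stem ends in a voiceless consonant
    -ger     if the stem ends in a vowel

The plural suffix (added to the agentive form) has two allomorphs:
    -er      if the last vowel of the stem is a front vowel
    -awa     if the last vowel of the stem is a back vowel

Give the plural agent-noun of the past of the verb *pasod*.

*pasod*: last vowel = /o/, a rounded vowel → -ono → *pasodono*.
The past-tense form *pasodono* — final sound /o/ (a vowel) → -ger → *pasodonoger*.
The agentive form *pasodonoger*: last vowel = /e/, a front vowel → -er → *pasodonogerer*.

pasodonogerer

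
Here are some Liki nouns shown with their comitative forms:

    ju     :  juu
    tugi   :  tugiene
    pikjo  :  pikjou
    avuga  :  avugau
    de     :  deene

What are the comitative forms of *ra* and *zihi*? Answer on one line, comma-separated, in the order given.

rau, zihiene

Looking at the last vowel of each stem: -ene when the last vowel of the stem is a front vowel (*tugi*, *de*); -u when the last vowel of the stem is a back vowel (*ju*, *pikjo*, *avuga*).
Since the last vowel of *ra* is /a/ (a back vowel), it takes -u, giving *rau*.
Since the last vowel of *zihi* is /i/ (a front vowel), it takes -ene, giving *zihiene*.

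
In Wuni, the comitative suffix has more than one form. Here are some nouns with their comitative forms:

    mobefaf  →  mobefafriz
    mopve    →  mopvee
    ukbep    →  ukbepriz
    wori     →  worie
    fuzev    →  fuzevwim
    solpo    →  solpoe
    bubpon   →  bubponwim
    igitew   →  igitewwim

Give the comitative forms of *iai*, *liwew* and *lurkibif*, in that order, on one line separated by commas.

The pattern is voicing of the final sound: -riz when the stem ends in a voiceless consonant (*mobefaf*, *ukbep*); -wim when the stem ends in a voiced consonant (*fuzev*, *bubpon*, *igitew*); -e when the stem ends in a vowel (*mopve*, *wori*, *solpo*).
*iai*: final sound = /i/, a vowel → -e → *iaie*.
Since the final sound of *liwew* is /w/ (a voiced consonant), it takes -wim, giving *liwewwim*.
*lurkibif* — final sound /f/ (a voiceless consonant) → -riz → *lurkibifriz*.

iaie, liwewwim, lurkibifriz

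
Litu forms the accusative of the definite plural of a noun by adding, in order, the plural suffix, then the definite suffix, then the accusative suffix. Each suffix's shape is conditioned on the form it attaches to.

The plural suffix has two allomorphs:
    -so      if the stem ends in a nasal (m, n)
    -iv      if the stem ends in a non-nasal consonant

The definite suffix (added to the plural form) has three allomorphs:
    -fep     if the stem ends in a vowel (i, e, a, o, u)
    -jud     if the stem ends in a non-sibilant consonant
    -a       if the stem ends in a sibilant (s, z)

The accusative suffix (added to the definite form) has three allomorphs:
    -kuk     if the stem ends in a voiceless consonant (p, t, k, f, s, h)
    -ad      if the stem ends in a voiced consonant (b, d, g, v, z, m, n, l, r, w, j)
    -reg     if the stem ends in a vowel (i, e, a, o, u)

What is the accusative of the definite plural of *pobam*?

pobamsofepkuk

The final consonant of *pobam* is /m/, which is a nasal, so the plural suffix is -so, giving *pobamso*.
The final sound of the plural form *pobamso* is /o/, which is a vowel, so the definite suffix is -fep, giving *pobamsofep*.
The final sound of the definite form *pobamsofep* is /p/, which is a voiceless consonant, so the accusative suffix is -kuk, giving *pobamsofepkuk*.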